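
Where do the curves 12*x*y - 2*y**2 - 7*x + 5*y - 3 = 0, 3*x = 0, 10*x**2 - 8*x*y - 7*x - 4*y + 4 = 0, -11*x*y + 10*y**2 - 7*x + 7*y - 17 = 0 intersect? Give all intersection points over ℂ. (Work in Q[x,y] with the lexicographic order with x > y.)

Compute a lex Gröbner basis by Buchberger's algorithm.
f_1 = 12*x*y - 7*x - 2*y**2 + 5*y - 3, LT = x*y.
f_2 = 3*x, LT = x.
f_3 = 10*x**2 - 8*x*y - 7*x - 4*y + 4, LT = x**2.
f_4 = -11*x*y - 7*x + 10*y**2 + 7*y - 17, LT = x*y.

S(f_1,f_2): lcm = x*y. S = -7/12*x - 1/6*y**2 + 5/12*y - 1/4.
  leading term x: subtract (-7/36)·f_2 from -7/12*x - 1/6*y**2 + 5/12*y - 1/4 → -1/6*y**2 + 5/12*y - 1/4
  leading term y**2: no divisor's leading term divides it; move -1/6*y**2 to the remainder.
  leading term y: no divisor's leading term divides it; move 5/12*y to the remainder.
  leading term 1: no divisor's leading term divides it; move -1/4 to the remainder.
  remainder -1/6*y**2 + 5/12*y - 1/4 ≠ 0; add h_5 = -1/6*y**2 + 5/12*y - 1/4 to the basis.

S(f_1,f_3): lcm = x**2*y. S = -7/12*x**2 + 19/30*x*y**2 + 67/60*x*y - 1/4*x + 2/5*y**2 - 2/5*y.
  leading term x**2: subtract (-7/36*x)·f_2 from -7/12*x**2 + 19/30*x*y**2 + 67/60*x*y - 1/4*x + 2/5*y**2 - 2/5*y → 19/30*x*y**2 + 67/60*x*y - 1/4*x + 2/5*y**2 - 2/5*y
  leading term x*y**2: subtract (19/360*y)·f_1 from 19/30*x*y**2 + 67/60*x*y - 1/4*x + 2/5*y**2 - 2/5*y → 107/72*x*y - 1/4*x + 19/180*y**3 + 49/360*y**2 - 29/120*y
  leading term x*y: subtract (107/864)·f_1 from 107/72*x*y - 1/4*x + 19/180*y**3 + 49/360*y**2 - 29/120*y → 533/864*x + 19/180*y**3 + 829/2160*y**2 - 3719/4320*y + 107/288
  leading term x: subtract (533/2592)·f_2 from 533/864*x + 19/180*y**3 + 829/2160*y**2 - 3719/4320*y + 107/288 → 19/180*y**3 + 829/2160*y**2 - 3719/4320*y + 107/288
  leading term y**3: subtract (-19/30*y)·h_5 from 19/180*y**3 + 829/2160*y**2 - 3719/4320*y + 107/288 → 1399/2160*y**2 - 4403/4320*y + 107/288
  leading term y**2: subtract (-1399/360)·h_5 from 1399/2160*y**2 - 4403/4320*y + 107/288 → 3/5*y - 3/5
  leading term y: no divisor's leading term divides it; move 3/5*y to the remainder.
  leading term 1: no divisor's leading term divides it; move -3/5 to the remainder.
  remainder 3/5*y - 3/5 ≠ 0; add h_6 = 3/5*y - 3/5 to the basis.

The other S-polynomials (S(f_1,f_4), S(f_2,f_3), S(f_2,f_4), S(f_3,f_4), S(f_1,h_5), S(f_2,h_5), S(f_3,h_5), S(f_4,h_5), S(f_1,h_6), S(f_2,h_6), S(f_3,h_6), S(f_4,h_6), S(h_5,h_6)) all reduce to 0 modulo the current basis, so we have a Gröbner basis.
Inter-reduce: drop elements whose leading term is divisible by another's, tail-reduce, and make monic.
Reduced Gröbner basis: {x, y - 1}.

Since the basis is lex-ordered, y - 1 is univariate in y. Its roots are {1}. Back-substituting each root into the other basis elements fixes the other coordinates.
  y = 1: the earlier basis element becomes x = 0, giving x = 0 — point (0, 1).
Check: every point annihilates each of the original generators.

{(0, 1)}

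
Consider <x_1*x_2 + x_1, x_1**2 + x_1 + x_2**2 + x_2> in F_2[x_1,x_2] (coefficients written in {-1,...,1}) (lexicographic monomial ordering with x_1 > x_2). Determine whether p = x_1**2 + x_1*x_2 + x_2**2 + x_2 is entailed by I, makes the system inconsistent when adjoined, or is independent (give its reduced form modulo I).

First compute the reduced Gröbner basis of I by Buchberger's algorithm.
f_1 = x_1*x_2 + x_1, LT = x_1*x_2.
f_2 = x_1**2 + x_1 + x_2**2 + x_2, LT = x_1**2.

S(f_1,f_2): lcm = x_1**2*x_2. S = x_1**2 + x_1*x_2 + x_2**3 + x_2**2.
  leading term x_1**2: subtract (1)·f_2 from x_1**2 + x_1*x_2 + x_2**3 + x_2**2 → x_1*x_2 + x_1 + x_2**3 + x_2
  leading term x_1*x_2: subtract (1)·f_1 from x_1*x_2 + x_1 + x_2**3 + x_2 → x_2**3 + x_2
  leading term x_2**3: no divisor's leading term divides it; move x_2**3 to the remainder.
  leading term x_2: no divisor's leading term divides it; move x_2 to the remainder.
  remainder x_2**3 + x_2 ≠ 0; add h_3 = x_2**3 + x_2 to the basis.

The other S-polynomials (S(f_1,h_3), S(f_2,h_3)) all reduce to 0 modulo the current basis, so we have a Gröbner basis.
Inter-reduce: drop elements whose leading term is divisible by another's, tail-reduce, and make monic.
Reduced Gröbner basis: {x_1**2 + x_1 + x_2**2 + x_2, x_1*x_2 + x_1, x_2**3 + x_2}.
Label its elements g_1 = x_1**2 + x_1 + x_2**2 + x_2, g_2 = x_1*x_2 + x_1, g_3 = x_2**3 + x_2.

Reduce p = x_1**2 + x_1*x_2 + x_2**2 + x_2 modulo G:
  leading term x_1**2: subtract (1)·g_1 from x_1**2 + x_1*x_2 + x_2**2 + x_2 → x_1*x_2 + x_1
  leading term x_1*x_2: subtract (1)·g_2 from x_1*x_2 + x_1 → 0
  normal form = 0.
Since the normal form is 0, p ∈ I.

The remainder on division by a Gröbner basis is unique — it is the normal form.

x_1**2 + x_1*x_2 + x_2**2 + x_2 lies in I (it reduces to 0).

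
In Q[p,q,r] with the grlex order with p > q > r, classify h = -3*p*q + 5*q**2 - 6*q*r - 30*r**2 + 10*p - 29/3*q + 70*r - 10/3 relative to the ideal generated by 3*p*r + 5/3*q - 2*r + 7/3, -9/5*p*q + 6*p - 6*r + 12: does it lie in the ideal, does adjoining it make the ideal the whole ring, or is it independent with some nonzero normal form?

First compute the reduced Gröbner basis of I by Buchberger's algorithm.
f_1 = 3*p*r + 5/3*q - 2*r + 7/3, LT = p*r.
f_2 = -9/5*p*q + 6*p - 6*r + 12, LT = p*q.

S(f_1,f_2): lcm = p*q*r. S = 10/3*p*r + 5/9*q**2 - 2/3*q*r - 10/3*r**2 + 7/9*q + 20/3*r.
  leading term p*r: subtract (10/9)·f_1 from 10/3*p*r + 5/9*q**2 - 2/3*q*r - 10/3*r**2 + 7/9*q + 20/3*r → 5/9*q**2 - 2/3*q*r - 10/3*r**2 - 29/27*q + 80/9*r - 70/27
  leading term q**2: no divisor's leading term divides it; move 5/9*q**2 to the remainder.
  leading term q*r: no divisor's leading term divides it; move -2/3*q*r to the remainder.
  leading term r**2: no divisor's leading term divides it; move -10/3*r**2 to the remainder.
  leading term q: no divisor's leading term divides it; move -29/27*q to the remainder.
  leading term r: no divisor's leading term divides it; move 80/9*r to the remainder.
  leading term 1: no divisor's leading term divides it; move -70/27 to the remainder.
  remainder 5/9*q**2 - 2/3*q*r - 10/3*r**2 - 29/27*q + 80/9*r - 70/27 ≠ 0; add k_3 = 5/9*q**2 - 2/3*q*r - 10/3*r**2 - 29/27*q + 80/9*r - 70/27 to the basis.

S(f_1,k_3): leading monomials are coprime, so the S-polynomial reduces to 0 (Buchberger's first criterion).
S(f_2,k_3): lcm = p*q**2. S = 6/5*p*q*r + 6*p*r**2 - 7/5*p*q - 16*p*r + 10/3*q*r + 14/3*p - 20/3*q.
  leading term p*q*r: subtract (2/5*q)·f_1 from 6/5*p*q*r + 6*p*r**2 - 7/5*p*q - 16*p*r + 10/3*q*r + 14/3*p - 20/3*q → 6*p*r**2 - 7/5*p*q - 16*p*r - 2/3*q**2 + 62/15*q*r + 14/3*p - 38/5*q
  leading term p*r**2: subtract (2*r)·f_1 from 6*p*r**2 - 7/5*p*q - 16*p*r - 2/3*q**2 + 62/15*q*r + 14/3*p - 38/5*q → -7/5*p*q - 16*p*r - 2/3*q**2 + 4/5*q*r + 4*r**2 + 14/3*p - 38/5*q - 14/3*r
  leading term p*q: subtract (7/9)·f_2 from -7/5*p*q - 16*p*r - 2/3*q**2 + 4/5*q*r + 4*r**2 + 14/3*p - 38/5*q - 14/3*r → -16*p*r - 2/3*q**2 + 4/5*q*r + 4*r**2 - 38/5*q - 28/3
  leading term p*r: subtract (-16/3)·f_1 from -16*p*r - 2/3*q**2 + 4/5*q*r + 4*r**2 - 38/5*q - 28/3 → -2/3*q**2 + 4/5*q*r + 4*r**2 + 58/45*q - 32/3*r + 28/9
  leading term q**2: subtract (-6/5)·k_3 from -2/3*q**2 + 4/5*q*r + 4*r**2 + 58/45*q - 32/3*r + 28/9 → 0
  remainder 0.

Every S-polynomial of the final basis reduces to 0, so we have a Gröbner basis.
Inter-reduce: drop elements whose leading term is divisible by another's, tail-reduce, and make monic.
Reduced Gröbner basis: {p*q - 10/3*p + 10/3*r - 20/3, p*r + 5/9*q - 2/3*r + 7/9, q**2 - 6/5*q*r - 6*r**2 - 29/15*q + 16*r - 14/3}.
Label its elements g_1 = p*q - 10/3*p + 10/3*r - 20/3, g_2 = p*r + 5/9*q - 2/3*r + 7/9, g_3 = q**2 - 6/5*q*r - 6*r**2 - 29/15*q + 16*r - 14/3.

Reduce h = -3*p*q + 5*q**2 - 6*q*r - 30*r**2 + 10*p - 29/3*q + 70*r - 10/3 modulo G:
  leading term p*q: subtract (-3)·g_1 from -3*p*q + 5*q**2 - 6*q*r - 30*r**2 + 10*p - 29/3*q + 70*r - 10/3 → 5*q**2 - 6*q*r - 30*r**2 - 29/3*q + 80*r - 70/3
  leading term q**2: subtract (5)·g_3 from 5*q**2 - 6*q*r - 30*r**2 - 29/3*q + 80*r - 70/3 → 0
  normal form = 0.
Since the normal form is 0, h ∈ I.

-3*p*q + 5*q**2 - 6*q*r - 30*r**2 + 10*p - 29/3*q + 70*r - 10/3 lies in I (it reduces to 0).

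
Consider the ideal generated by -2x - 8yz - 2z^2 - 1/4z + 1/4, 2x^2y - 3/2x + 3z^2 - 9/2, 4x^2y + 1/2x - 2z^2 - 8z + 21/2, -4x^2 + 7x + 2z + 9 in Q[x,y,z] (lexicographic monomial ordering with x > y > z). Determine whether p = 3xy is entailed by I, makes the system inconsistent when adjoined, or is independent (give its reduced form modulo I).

3xy lies in I (it reduces to 0).

First compute the reduced Gröbner basis of I by Buchberger's algorithm.
f_1 = -2x - 8yz - 2z^2 - 1/4z + 1/4, LT = x.
f_2 = 2x^2y - 3/2x + 3z^2 - 9/2, LT = x^2y.
f_3 = 4x^2y + 1/2x - 2z^2 - 8z + 21/2, LT = x^2y.
f_4 = -4x^2 + 7x + 2z + 9, LT = x^2.

S(f_1,f_2): lcm = x^2y. S = 4xy^2z + xyz^2 + 1/8xyz - 1/8xy + 3/4x - 3/2z^2 + 9/4.
  reduce S modulo (f_1, f_2, f_3, f_4):
  remainder -16y^3z^2 - 8y^2z^3 - y^2z^2 + y^2z - yz^4 - 1/4yz^3 + 15/64yz^2 - 95/32yz - 1/64y - 9/4z^2 - 3/32z + 75/32 ≠ 0; add h_5 = -16y^3z^2 - 8y^2z^3 - y^2z^2 + y^2z - yz^4 - 1/4yz^3 + 15/64yz^2 - 95/32yz - 1/64y - 9/4z^2 - 3/32z + 75/32 to the basis.

S(f_1,f_3): lcm = x^2y. S = 4xy^2z + xyz^2 + 1/8xyz - 1/8xy - 1/8x + 1/2z^2 + 2z - 21/8.
  reduce S modulo (f_1, f_2, f_3, f_4, h_5):
  remainder 7/2yz + 23/8z^2 + 135/64z - 319/64 ≠ 0; add h_6 = 7/2yz + 23/8z^2 + 135/64z - 319/64 to the basis.

S(f_1,f_4): lcm = x^2. S = 4xyz + xz^2 + 1/8xz + 13/8x + 1/2z + 9/4.
  reduce S modulo (f_1, f_2, f_3, f_4, h_5, h_6):
  remainder -256/49z^4 - 512/49z^3 + 1188/49z^2 + 2937/98z - 3777/98 ≠ 0; add h_7 = -256/49z^4 - 512/49z^3 + 1188/49z^2 + 2937/98z - 3777/98 to the basis.

S(f_2,f_4): lcm = x^2y. S = 7/4xy - 3/4x + 1/2yz + 9/4y + 3/2z^2 - 9/4.
  reduce S modulo (f_1, f_2, f_3, f_4, h_5, h_6, h_7):
  remainder -15/2y - 23/7z^3 - 177/28z^2 + 569/448z + 3735/448 ≠ 0; add h_8 = -15/2y - 23/7z^3 - 177/28z^2 + 569/448z + 3735/448 to the basis.

S(f_3,h_5): lcm = x^2y^3z^2. S = -1/2x^2y^2z^3 - 1/16x^2y^2z^2 + 1/16x^2y^2z - 1/16x^2yz^4 - 1/64x^2yz^3 + 15/1024x^2yz^2 - 95/512x^2yz - 1/1024x^2y - 9/64x^2z^2 - 3/512x^2z + 75/512x^2 + 1/8xy^2z^2 - 1/2y^2z^4 - 2y^2z^3 + 21/8y^2z^2.
  reduce S modulo (f_1, f_2, f_3, f_4, h_5, h_6, h_7, h_8):
  remainder 7/128z^3 - 1751/1024z^2 - 21471/16384z + 48591/16384 ≠ 0; add h_9 = 7/128z^3 - 1751/1024z^2 - 21471/16384z + 48591/16384 to the basis.

S(h_5,h_6): lcm = y^3z^2. S = -9/28y^2z^3 - 121/224y^2z^2 + 305/224y^2z + 1/16yz^4 + 1/64yz^3 - 15/1024yz^2 + 95/512yz + 1/1024y + 9/64z^2 + 3/512z - 75/512.
  reduce S modulo (f_1, f_2, f_3, f_4, h_5, h_6, h_7, h_8, h_9):
  remainder -30051629/1536640z^2 - 342144913/24586240z + 822970977/24586240 ≠ 0; add h_10 = -30051629/1536640z^2 - 342144913/24586240z + 822970977/24586240 to the basis.

S(h_5,h_7): lcm = y^3z^4. S = -2y^3z^3 + 297/64y^3z^2 + 2937/512y^3z - 3777/512y^3 + 1/2y^2z^5 + 1/16y^2z^4 - 1/16y^2z^3 + 1/16yz^6 + 1/64yz^5 - 15/1024yz^4 + 95/512yz^3 + 1/1024yz^2 + 9/64z^4 + 3/512z^3 - 75/512z^2.
  reduce S modulo (f_1, f_2, f_3, f_4, h_5, h_6, h_7, h_8, h_9, h_10):
  remainder -6590365701644353/5041826708848640z + 6590365701644353/5041826708848640 ≠ 0; add h_11 = -6590365701644353/5041826708848640z + 6590365701644353/5041826708848640 to the basis.

The other S-polynomials (S(f_2,f_3), S(f_3,f_4), S(f_1,h_5), S(f_2,h_5), S(f_4,h_5), S(f_1,h_6), S(f_2,h_6), S(f_3,h_6), S(f_4,h_6), S(f_1,h_7), S(f_2,h_7), S(f_3,h_7), S(f_4,h_7), S(h_6,h_7), S(f_1,h_8), S(f_2,h_8), S(f_3,h_8), S(f_4,h_8), S(h_5,h_8), S(h_6,h_8), S(h_7,h_8), S(f_1,h_9), S(f_2,h_9), S(f_3,h_9), S(f_4,h_9), S(h_5,h_9), S(h_6,h_9), S(h_7,h_9), S(h_8,h_9), S(f_1,h_10), S(f_2,h_10), S(f_3,h_10), S(f_4,h_10), S(h_5,h_10), S(h_6,h_10), S(h_7,h_10), S(h_8,h_10), S(h_9,h_10), S(f_1,h_11), S(f_2,h_11), S(f_3,h_11), S(f_4,h_11), S(h_5,h_11), S(h_6,h_11), S(h_7,h_11), S(h_8,h_11), S(h_9,h_11), S(h_10,h_11)) all reduce to 0 modulo the current basis, so we have a Gröbner basis.
Inter-reduce: drop elements whose leading term is divisible by another's, tail-reduce, and make monic.
Reduced Gröbner basis: {x + 1, y, z - 1}.
Label its elements g_1 = x + 1, g_2 = y, g_3 = z - 1.

Reduce p = 3xy modulo G:
  leading term xy: subtract (3y)·g_1 from 3xy → -3y
  leading term y: subtract (-3)·g_2 from -3y → 0
  normal form = 0.
Since the normal form is 0, p ∈ I.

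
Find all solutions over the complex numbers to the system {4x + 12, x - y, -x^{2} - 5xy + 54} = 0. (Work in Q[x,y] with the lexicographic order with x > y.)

{(-3, -3)}

Compute a lex Gröbner basis by Buchberger's algorithm.
f_1 = 4x + 12, LT = x.
f_2 = x - y, LT = x.
f_3 = -x^{2} - 5xy + 54, LT = x^{2}.

S(f_1,f_2): lcm = x. S = y + 3.
  leading term y: no divisor's leading term divides it; move y to the remainder.
  leading term 1: no divisor's leading term divides it; move 3 to the remainder.
  remainder y + 3 ≠ 0; add h_4 = y + 3 to the basis.

The other S-polynomials (S(f_1,f_3), S(f_2,f_3), S(f_1,h_4), S(f_2,h_4), S(f_3,h_4)) all reduce to 0 modulo the current basis, so we have a Gröbner basis.
Inter-reduce: drop elements whose leading term is divisible by another's, tail-reduce, and make monic.
Reduced Gröbner basis: {x + 3, y + 3}.

The lex basis is triangular: the last element involves only y. Solving y + 3 = 0 gives y ∈ {-3}; substituting each value into the earlier elements determines the remaining variables.
  y = -3: the earlier basis element becomes x + 3 = 0, giving x = -3 — point (-3, -3).
Each listed point satisfies every original equation (direct substitution).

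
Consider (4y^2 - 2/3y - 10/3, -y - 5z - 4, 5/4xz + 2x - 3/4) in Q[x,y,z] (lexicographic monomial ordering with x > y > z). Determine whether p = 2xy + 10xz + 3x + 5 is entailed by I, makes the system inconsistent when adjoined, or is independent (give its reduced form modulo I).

2xy + 10xz + 3x + 5 is independent of I; its normal form modulo I is 150/29z + 150/29.

First compute the reduced Gröbner basis of I by Buchberger's algorithm.
f_1 = 4y^2 - 2/3y - 10/3, LT = y^2.
f_2 = -y - 5z - 4, LT = y.
f_3 = 5/4xz + 2x - 3/4, LT = xz.

S(f_1,f_2): lcm = y^2. S = -5yz - 25/6y - 5/6.
  reduce S modulo (f_1, f_2, f_3):
  remainder 25z^2 + 245/6z + 95/6 ≠ 0; add h_4 = 25z^2 + 245/6z + 95/6 to the basis.

S(f_3,h_4): lcm = xz^2. S = -1/30xz - 19/30x - 3/5z.
  reduce S modulo (f_1, f_2, f_3, h_4):
  remainder -29/50x - 3/5z - 1/50 ≠ 0; add h_5 = -29/50x - 3/5z - 1/50 to the basis.

The other S-polynomials (S(f_1,f_3), S(f_2,f_3), S(f_1,h_4), S(f_2,h_4), S(f_1,h_5), S(f_2,h_5), S(f_3,h_5), S(h_4,h_5)) all reduce to 0 modulo the current basis, so we have a Gröbner basis.
Inter-reduce: drop elements whose leading term is divisible by another's, tail-reduce, and make monic.
Reduced Gröbner basis: {x + 30/29z + 1/29, y + 5z + 4, z^2 + 49/30z + 19/30}.
Label its elements g_1 = x + 30/29z + 1/29, g_2 = y + 5z + 4, g_3 = z^2 + 49/30z + 19/30.

Reduce p = 2xy + 10xz + 3x + 5 modulo G:
  leading term xy: subtract (2y)·g_1 from 2xy + 10xz + 3x + 5 → 10xz + 3x - 60/29yz - 2/29y + 5
  leading term xz: subtract (10z)·g_1 from 10xz + 3x - 60/29yz - 2/29y + 5 → 3x - 60/29yz - 2/29y - 300/29z^2 - 10/29z + 5
  leading term x: subtract (3)·g_1 from 3x - 60/29yz - 2/29y - 300/29z^2 - 10/29z + 5 → -60/29yz - 2/29y - 300/29z^2 - 100/29z + 142/29
  leading term yz: subtract (-60/29z)·g_2 from -60/29yz - 2/29y - 300/29z^2 - 100/29z + 142/29 → -2/29y + 140/29z + 142/29
  leading term y: subtract (-2/29)·g_2 from -2/29y + 140/29z + 142/29 → 150/29z + 150/29
  leading term z: no divisor's leading term divides it; move 150/29z to the remainder.
  leading term 1: no divisor's leading term divides it; move 150/29 to the remainder.
  normal form = 150/29z + 150/29.
The normal form is nonzero, so p ∉ I. Since p minus its normal form lies in I, I + (p) = I + (r) where r = 150/29z + 150/29; decide whether this ideal is the whole ring.
Run Buchberger on G together with r (pairs among the g_i already reduce to 0 since G is a Gröbner basis):
g_1 = x + 30/29z + 1/29, LT = x.
g_2 = y + 5z + 4, LT = y.
g_3 = z^2 + 49/30z + 19/30, LT = z^2.
r = 150/29z + 150/29, LT = z.

The S-polynomials (S(g_1,g_2), S(g_1,g_3), S(g_1,r), S(g_2,g_3), S(g_2,r), S(g_3,r)) all reduce to 0 modulo the current basis, so we have a Gröbner basis.
Inter-reduce: drop elements whose leading term is divisible by another's, tail-reduce, and make monic.
Reduced Gröbner basis: {x - 1, y - 1, z + 1}.
The reduced Gröbner basis of I + (p) is {x - 1, y - 1, z + 1} ≠ {1}, a proper ideal, so the enlarged system stays consistent: p is independent of I, with normal form 150/29z + 150/29.

The remainder on division by a Gröbner basis is unique — it is the normal form.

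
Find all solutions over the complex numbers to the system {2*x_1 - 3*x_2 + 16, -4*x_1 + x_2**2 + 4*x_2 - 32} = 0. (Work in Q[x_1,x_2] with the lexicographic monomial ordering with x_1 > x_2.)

{(-8, 0), (-5, 2)}

Compute a lex Gröbner basis by Buchberger's algorithm.
f_1 = 2*x_1 - 3*x_2 + 16, LT = x_1.
f_2 = -4*x_1 + x_2**2 + 4*x_2 - 32, LT = x_1.

S(f_1,f_2): lcm = x_1. S = 1/4*x_2**2 - 1/2*x_2.
  reduce S modulo (f_1, f_2):
  remainder 1/4*x_2**2 - 1/2*x_2 ≠ 0; add h_3 = 1/4*x_2**2 - 1/2*x_2 to the basis.

The other S-polynomials (S(f_1,h_3), S(f_2,h_3)) all reduce to 0 modulo the current basis, so we have a Gröbner basis.
Inter-reduce: drop elements whose leading term is divisible by another's, tail-reduce, and make monic.
Reduced Gröbner basis: {x_1 - 3/2*x_2 + 8, x_2**2 - 2*x_2}.

A lex Gröbner basis eliminates variables successively. Here x_2**2 - 2*x_2 depends only on x_2, with roots {0, 2}; lifting each root through the earlier basis elements recovers the full solutions.
  x_2 = 0: the earlier basis element becomes x_1 + 8 = 0, giving x_1 = -8 — point (-8, 0).
  x_2 = 2: the earlier basis element becomes x_1 + 5 = 0, giving x_1 = -5 — point (-5, 2).
A lex Gröbner basis triangularizes the system, enabling back-substitution.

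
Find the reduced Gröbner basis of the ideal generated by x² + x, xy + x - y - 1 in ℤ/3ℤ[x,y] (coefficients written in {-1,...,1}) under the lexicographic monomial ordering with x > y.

The reduced Gröbner basis is the canonical form of the ideal for this ordering.

f_1 = x² + x, LT = x².
f_2 = xy + x - y - 1, LT = xy.

S(f_1,f_2): lcm = x²y. S = -x² - xy + x.
  leading term x²: subtract (-1)·f_1 from -x² - xy + x → -xy - x
  leading term xy: subtract (-1)·f_2 from -xy - x → -y - 1
  leading term y: no divisor's leading term divides it; move -y to the remainder.
  leading term 1: no divisor's leading term divides it; move -1 to the remainder.
  remainder -y - 1 ≠ 0; add g_3 = -y - 1 to the basis.

The other S-polynomials (S(f_1,g_3), S(f_2,g_3)) all reduce to 0 modulo the current basis, so we have a Gröbner basis.
Inter-reduce: drop elements whose leading term is divisible by another's, tail-reduce, and make monic.

G = {x² + x, y + 1}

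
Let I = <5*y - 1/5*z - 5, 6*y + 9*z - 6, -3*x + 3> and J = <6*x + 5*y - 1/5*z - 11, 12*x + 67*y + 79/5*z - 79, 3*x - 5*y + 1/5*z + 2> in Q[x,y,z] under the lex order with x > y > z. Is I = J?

Yes, the ideals are equal.

For a fixed monomial order, each ideal has a unique reduced Gröbner basis; comparing bases decides equality.
Buchberger on the first generating set:
f_1 = 5*y - 1/5*z - 5, LT = y.
f_2 = 6*y + 9*z - 6, LT = y.
f_3 = -3*x + 3, LT = x.

S(f_1,f_2): lcm = y. S = -77/50*z.
  reduce S modulo (f_1, f_2, f_3):
  remainder -77/50*z ≠ 0; add g_4 = -77/50*z to the basis.

The other S-polynomials (S(f_1,f_3), S(f_2,f_3), S(f_1,g_4), S(f_2,g_4), S(f_3,g_4)) all reduce to 0 modulo the current basis, so we have a Gröbner basis.
Inter-reduce: drop elements whose leading term is divisible by another's, tail-reduce, and make monic.
Reduced Gröbner basis: {x - 1, y - 1, z}.

Buchberger on the second generating set:
h_1 = 6*x + 5*y - 1/5*z - 11, LT = x.
h_2 = 12*x + 67*y + 79/5*z - 79, LT = x.
h_3 = 3*x - 5*y + 1/5*z + 2, LT = x.

S(h_1,h_2): lcm = x. S = -19/4*y - 27/20*z + 19/4.
  reduce S modulo (h_1, h_2, h_3):
  remainder -19/4*y - 27/20*z + 19/4 ≠ 0; add k_4 = -19/4*y - 27/20*z + 19/4 to the basis.

S(h_1,h_3): lcm = x. S = 5/2*y - 1/10*z - 5/2.
  reduce S modulo (h_1, h_2, h_3, k_4):
  remainder -77/95*z ≠ 0; add k_5 = -77/95*z to the basis.

The other S-polynomials (S(h_2,h_3), S(h_1,k_4), S(h_2,k_4), S(h_3,k_4), S(h_1,k_5), S(h_2,k_5), S(h_3,k_5), S(k_4,k_5)) all reduce to 0 modulo the current basis, so we have a Gröbner basis.
Inter-reduce: drop elements whose leading term is divisible by another's, tail-reduce, and make monic.
Reduced Gröbner basis: {x - 1, y - 1, z}.

The two bases agree; hence the ideals are identical.
The same test decides containment: I ⊆ J iff every generator of I reduces to 0 modulo a Gröbner basis of J.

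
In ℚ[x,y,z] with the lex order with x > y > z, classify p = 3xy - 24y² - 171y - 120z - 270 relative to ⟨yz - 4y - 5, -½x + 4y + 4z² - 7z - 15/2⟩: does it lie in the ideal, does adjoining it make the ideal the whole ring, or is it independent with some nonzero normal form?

First compute the reduced Gröbner basis of I by Buchberger's algorithm.
f_1 = yz - 4y - 5, LT = yz.
f_2 = -½x + 4y + 4z² - 7z - 15/2, LT = x.

The S-polynomials (S(f_1,f_2)) all reduce to 0 modulo the current basis, so we have a Gröbner basis.
Inter-reduce: drop elements whose leading term is divisible by another's, tail-reduce, and make monic.
Reduced Gröbner basis: {x - 8y - 8z² + 14z + 15, yz - 4y - 5}.
Label its elements g_1 = x - 8y - 8z² + 14z + 15, g_2 = yz - 4y - 5.

Reduce p = 3xy - 24y² - 171y - 120z - 270 modulo G:
  leading term xy: subtract (3y)·g_1 from 3xy - 24y² - 171y - 120z - 270 → 24yz² - 42yz - 216y - 120z - 270
  leading term yz²: subtract (24z)·g_2 from 24yz² - 42yz - 216y - 120z - 270 → 54yz - 216y - 270
  leading term yz: subtract (54)·g_2 from 54yz - 216y - 270 → 0
  normal form = 0.
Since the normal form is 0, p ∈ I.

3xy - 24y² - 171y - 120z - 270 lies in I (it reduces to 0).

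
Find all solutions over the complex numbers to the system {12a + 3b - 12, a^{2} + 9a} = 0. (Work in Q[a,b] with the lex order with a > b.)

{(0, 4), (-9, 40)}

Compute a lex Gröbner basis by Buchberger's algorithm.
f_1 = 12a + 3b - 12, LT = a.
f_2 = a^{2} + 9a, LT = a^{2}.

S(f_1,f_2): lcm = a^{2}. S = \tfrac{1}{4}ab - 10a.
  reduce S modulo (f_1, f_2):
  remainder -\tfrac{1}{16}b^{2} + \tfrac{11}{4}b - 10 ≠ 0; add h_3 = -\tfrac{1}{16}b^{2} + \tfrac{11}{4}b - 10 to the basis.

The other S-polynomials (S(f_1,h_3), S(f_2,h_3)) all reduce to 0 modulo the current basis, so we have a Gröbner basis.
Inter-reduce: drop elements whose leading term is divisible by another's, tail-reduce, and make monic.
Reduced Gröbner basis: {a + \tfrac{1}{4}b - 1, b^{2} - 44b + 160}.

From the last basis element, b^{2} - 44b + 160 = 0, so b takes values in {4, 40}. Each choice, substituted upward through the basis, yields the corresponding point(s) of the solution set.
  b = 4: the earlier basis element becomes a = 0, giving a = 0 — point (0, 4).
  b = 40: the earlier basis element becomes a + 9 = 0, giving a = -9 — point (-9, 40).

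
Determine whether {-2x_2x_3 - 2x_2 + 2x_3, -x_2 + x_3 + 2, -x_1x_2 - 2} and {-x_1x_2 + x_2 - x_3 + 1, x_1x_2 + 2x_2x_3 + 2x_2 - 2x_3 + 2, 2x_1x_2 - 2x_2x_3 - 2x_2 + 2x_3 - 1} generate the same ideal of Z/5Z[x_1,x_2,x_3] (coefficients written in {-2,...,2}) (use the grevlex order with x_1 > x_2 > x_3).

Two ideals are equal iff their reduced Gröbner bases coincide (the reduced basis is unique for a fixed ordering).
Buchberger on the first generating set:
f_1 = -2x_2x_3 - 2x_2 + 2x_3, LT = x_2x_3.
f_2 = -x_2 + x_3 + 2, LT = x_2.
f_3 = -x_1x_2 - 2, LT = x_1x_2.

S(f_1,f_2): lcm = x_2x_3. S = x_3^2 + x_2 + x_3.
  leading term x_3^2: no divisor's leading term divides it; move x_3^2 to the remainder.
  leading term x_2: subtract (-1)·f_2 from x_2 + x_3 → 2x_3 + 2
  leading term x_3: no divisor's leading term divides it; move 2x_3 to the remainder.
  leading term 1: no divisor's leading term divides it; move 2 to the remainder.
  remainder x_3^2 + 2x_3 + 2 ≠ 0; add g_4 = x_3^2 + 2x_3 + 2 to the basis.

S(f_1,f_3): lcm = x_1x_2x_3. S = x_1x_2 - x_1x_3 - 2x_3.
  leading term x_1x_2: subtract (-x_1)·f_2 from x_1x_2 - x_1x_3 - 2x_3 → 2x_1 - 2x_3
  leading term x_1: no divisor's leading term divides it; move 2x_1 to the remainder.
  leading term x_3: no divisor's leading term divides it; move -2x_3 to the remainder.
  remainder 2x_1 - 2x_3 ≠ 0; add g_5 = 2x_1 - 2x_3 to the basis.

The other S-polynomials (S(f_2,f_3), S(f_1,g_4), S(f_2,g_4), S(f_3,g_4), S(f_1,g_5), S(f_2,g_5), S(f_3,g_5), S(g_4,g_5)) all reduce to 0 modulo the current basis, so we have a Gröbner basis.
Inter-reduce: drop elements whose leading term is divisible by another's, tail-reduce, and make monic.
Reduced Gröbner basis: {x_3^2 + 2x_3 + 2, x_1 - x_3, x_2 - x_3 - 2}.

Buchberger on the second generating set:
h_1 = -x_1x_2 + x_2 - x_3 + 1, LT = x_1x_2.
h_2 = x_1x_2 + 2x_2x_3 + 2x_2 - 2x_3 + 2, LT = x_1x_2.
h_3 = 2x_1x_2 - 2x_2x_3 - 2x_2 + 2x_3 - 1, LT = x_1x_2.

S(h_1,h_2): lcm = x_1x_2. S = -2x_2x_3 + 2x_2 - 2x_3 + 2.
  leading term x_2x_3: no divisor's leading term divides it; move -2x_2x_3 to the remainder.
  leading term x_2: no divisor's leading term divides it; move 2x_2 to the remainder.
  leading term x_3: no divisor's leading term divides it; move -2x_3 to the remainder.
  leading term 1: no divisor's leading term divides it; move 2 to the remainder.
  remainder -2x_2x_3 + 2x_2 - 2x_3 + 2 ≠ 0; add k_4 = -2x_2x_3 + 2x_2 - 2x_3 + 2 to the basis.

S(h_1,h_3): lcm = x_1x_2. S = x_2x_3 + 2.
  leading term x_2x_3: subtract (2)·k_4 from x_2x_3 + 2 → x_2 - x_3 - 2
  leading term x_2: no divisor's leading term divides it; move x_2 to the remainder.
  leading term x_3: no divisor's leading term divides it; move -x_3 to the remainder.
  leading term 1: no divisor's leading term divides it; move -2 to the remainder.
  remainder x_2 - x_3 - 2 ≠ 0; add k_5 = x_2 - x_3 - 2 to the basis.

S(h_1,k_4): lcm = x_1x_2x_3. S = x_1x_2 - x_1x_3 - x_2x_3 + x_3^2 + x_1 - x_3.
  leading term x_1x_2: subtract (-1)·h_1 from x_1x_2 - x_1x_3 - x_2x_3 + x_3^2 + x_1 - x_3 → -x_1x_3 - x_2x_3 + x_3^2 + x_1 + x_2 - 2x_3 + 1
  leading term x_1x_3: no divisor's leading term divides it; move -x_1x_3 to the remainder.
  leading term x_2x_3: subtract (-2)·k_4 from -x_2x_3 + x_3^2 + x_1 + x_2 - 2x_3 + 1 → x_3^2 + x_1 - x_3
  leading term x_3^2: no divisor's leading term divides it; move x_3^2 to the remainder.
  leading term x_1: no divisor's leading term divides it; move x_1 to the remainder.
  leading term x_3: no divisor's leading term divides it; move -x_3 to the remainder.
  remainder -x_1x_3 + x_3^2 + x_1 - x_3 ≠ 0; add k_6 = -x_1x_3 + x_3^2 + x_1 - x_3 to the basis.

S(h_3,k_4): lcm = x_1x_2x_3. S = -x_2x_3^2 + x_1x_2 - x_1x_3 - x_2x_3 + x_3^2 + x_1 + 2x_3.
  leading term x_2x_3^2: subtract (-2x_3)·k_4 from -x_2x_3^2 + x_1x_2 - x_1x_3 - x_2x_3 + x_3^2 + x_1 + 2x_3 → x_1x_2 - x_1x_3 - 2x_2x_3 + 2x_3^2 + x_1 + x_3
  leading term x_1x_2: subtract (-1)·h_1 from x_1x_2 - x_1x_3 - 2x_2x_3 + 2x_3^2 + x_1 + x_3 → -x_1x_3 - 2x_2x_3 + 2x_3^2 + x_1 + x_2 + 1
  leading term x_1x_3: subtract (1)·k_6 from -x_1x_3 - 2x_2x_3 + 2x_3^2 + x_1 + x_2 + 1 → -2x_2x_3 + x_3^2 + x_2 + x_3 + 1
  leading term x_2x_3: subtract (1)·k_4 from -2x_2x_3 + x_3^2 + x_2 + x_3 + 1 → x_3^2 - x_2 - 2x_3 - 1
  leading term x_3^2: no divisor's leading term divides it; move x_3^2 to the remainder.
  leading term x_2: subtract (-1)·k_5 from -x_2 - 2x_3 - 1 → 2x_3 + 2
  leading term x_3: no divisor's leading term divides it; move 2x_3 to the remainder.
  leading term 1: no divisor's leading term divides it; move 2 to the remainder.
  remainder x_3^2 + 2x_3 + 2 ≠ 0; add k_7 = x_3^2 + 2x_3 + 2 to the basis.

S(h_1,k_5): lcm = x_1x_2. S = x_1x_3 + 2x_1 - x_2 + x_3 - 1.
  leading term x_1x_3: subtract (-1)·k_6 from x_1x_3 + 2x_1 - x_2 + x_3 - 1 → x_3^2 - 2x_1 - x_2 - 1
  leading term x_3^2: subtract (1)·k_7 from x_3^2 - 2x_1 - x_2 - 1 → -2x_1 - x_2 - 2x_3 + 2
  leading term x_1: no divisor's leading term divides it; move -2x_1 to the remainder.
  leading term x_2: subtract (-1)·k_5 from -x_2 - 2x_3 + 2 → 2x_3
  leading term x_3: no divisor's leading term divides it; move 2x_3 to the remainder.
  remainder -2x_1 + 2x_3 ≠ 0; add k_8 = -2x_1 + 2x_3 to the basis.

The other S-polynomials (S(h_2,h_3), S(h_2,k_4), S(h_2,k_5), S(h_3,k_5), S(k_4,k_5), S(h_1,k_6), S(h_2,k_6), S(h_3,k_6), S(k_4,k_6), S(k_5,k_6), S(h_1,k_7), S(h_2,k_7), S(h_3,k_7), S(k_4,k_7), S(k_5,k_7), S(k_6,k_7), S(h_1,k_8), S(h_2,k_8), S(h_3,k_8), S(k_4,k_8), S(k_5,k_8), S(k_6,k_8), S(k_7,k_8)) all reduce to 0 modulo the current basis, so we have a Gröbner basis.
Inter-reduce: drop elements whose leading term is divisible by another's, tail-reduce, and make monic.
Reduced Gröbner basis: {x_3^2 + 2x_3 + 2, x_1 - x_3, x_2 - x_3 - 2}.

These coincide, so the ideals are equal.

Yes, the ideals are equal.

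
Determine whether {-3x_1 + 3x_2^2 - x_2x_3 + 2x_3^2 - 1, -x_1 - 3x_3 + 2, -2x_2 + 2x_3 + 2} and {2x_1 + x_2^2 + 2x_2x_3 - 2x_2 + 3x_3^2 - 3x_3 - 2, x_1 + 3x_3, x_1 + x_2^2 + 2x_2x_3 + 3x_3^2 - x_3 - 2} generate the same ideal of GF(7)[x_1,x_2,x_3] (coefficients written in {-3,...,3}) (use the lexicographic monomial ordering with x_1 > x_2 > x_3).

No, the ideals differ.

Since reduced Gröbner bases are canonical representatives of ideals under a given ordering, it suffices to compute and compare them.
Buchberger on the first generating set:
f_1 = -3x_1 + 3x_2^2 - x_2x_3 + 2x_3^2 - 1, LT = x_1.
f_2 = -x_1 - 3x_3 + 2, LT = x_1.
f_3 = -2x_2 + 2x_3 + 2, LT = x_2.

S(f_1,f_2): lcm = x_1. S = -x_2^2 - 2x_2x_3 - 3x_3^2 - 3x_3.
  leading term x_2^2: subtract (-3x_2)·f_3 from -x_2^2 - 2x_2x_3 - 3x_3^2 - 3x_3 → -3x_2x_3 - x_2 - 3x_3^2 - 3x_3
  leading term x_2x_3: subtract (-2x_3)·f_3 from -3x_2x_3 - x_2 - 3x_3^2 - 3x_3 → -x_2 + x_3^2 + x_3
  leading term x_2: subtract (-3)·f_3 from -x_2 + x_3^2 + x_3 → x_3^2 - 1
  leading term x_3^2: no divisor's leading term divides it; move x_3^2 to the remainder.
  leading term 1: no divisor's leading term divides it; move -1 to the remainder.
  remainder x_3^2 - 1 ≠ 0; add g_4 = x_3^2 - 1 to the basis.

S(f_1,f_3): leading monomials are coprime, so the S-polynomial reduces to 0 (Buchberger's first criterion).
S(f_2,f_3): leading monomials are coprime, so the S-polynomial reduces to 0 (Buchberger's first criterion).
S(f_1,g_4): leading monomials are coprime, so the S-polynomial reduces to 0 (Buchberger's first criterion).
S(f_2,g_4): leading monomials are coprime, so the S-polynomial reduces to 0 (Buchberger's first criterion).
S(f_3,g_4): leading monomials are coprime, so the S-polynomial reduces to 0 (Buchberger's first criterion).
Every S-polynomial of the final basis reduces to 0, so we have a Gröbner basis.
Inter-reduce: drop elements whose leading term is divisible by another's, tail-reduce, and make monic.
Reduced Gröbner basis: {x_1 + 3x_3 - 2, x_2 - x_3 - 1, x_3^2 - 1}.

Buchberger on the second generating set:
h_1 = 2x_1 + x_2^2 + 2x_2x_3 - 2x_2 + 3x_3^2 - 3x_3 - 2, LT = x_1.
h_2 = x_1 + 3x_3, LT = x_1.
h_3 = x_1 + x_2^2 + 2x_2x_3 + 3x_3^2 - x_3 - 2, LT = x_1.

S(h_1,h_2): lcm = x_1. S = -3x_2^2 + x_2x_3 - x_2 - 2x_3^2 - x_3 - 1.
  leading term x_2^2: no divisor's leading term divides it; move -3x_2^2 to the remainder.
  leading term x_2x_3: no divisor's leading term divides it; move x_2x_3 to the remainder.
  leading term x_2: no divisor's leading term divides it; move -x_2 to the remainder.
  leading term x_3^2: no divisor's leading term divides it; move -2x_3^2 to the remainder.
  leading term x_3: no divisor's leading term divides it; move -x_3 to the remainder.
  leading term 1: no divisor's leading term divides it; move -1 to the remainder.
  remainder -3x_2^2 + x_2x_3 - x_2 - 2x_3^2 - x_3 - 1 ≠ 0; add k_4 = -3x_2^2 + x_2x_3 - x_2 - 2x_3^2 - x_3 - 1 to the basis.

S(h_1,h_3): lcm = x_1. S = 3x_2^2 - x_2x_3 - x_2 + 2x_3^2 + 3x_3 + 1.
  leading term x_2^2: subtract (-1)·k_4 from 3x_2^2 - x_2x_3 - x_2 + 2x_3^2 + 3x_3 + 1 → -2x_2 + 2x_3
  leading term x_2: no divisor's leading term divides it; move -2x_2 to the remainder.
  leading term x_3: no divisor's leading term divides it; move 2x_3 to the remainder.
  remainder -2x_2 + 2x_3 ≠ 0; add k_5 = -2x_2 + 2x_3 to the basis.

S(h_2,h_3): lcm = x_1. S = -x_2^2 - 2x_2x_3 - 3x_3^2 - 3x_3 + 2.
  leading term x_2^2: subtract (-2)·k_4 from -x_2^2 - 2x_2x_3 - 3x_3^2 - 3x_3 + 2 → -2x_2 + 2x_3
  leading term x_2: subtract (1)·k_5 from -2x_2 + 2x_3 → 0
  remainder 0.

S(h_1,k_4): leading monomials are coprime, so the S-polynomial reduces to 0 (Buchberger's first criterion).
S(h_2,k_4): leading monomials are coprime, so the S-polynomial reduces to 0 (Buchberger's first criterion).
S(h_3,k_4): leading monomials are coprime, so the S-polynomial reduces to 0 (Buchberger's first criterion).
S(h_1,k_5): leading monomials are coprime, so the S-polynomial reduces to 0 (Buchberger's first criterion).
S(h_2,k_5): leading monomials are coprime, so the S-polynomial reduces to 0 (Buchberger's first criterion).
S(h_3,k_5): leading monomials are coprime, so the S-polynomial reduces to 0 (Buchberger's first criterion).
S(k_4,k_5): lcm = x_2^2. S = 3x_2x_3 - 2x_2 + 3x_3^2 - 2x_3 - 2.
  leading term x_2x_3: subtract (2x_3)·k_5 from 3x_2x_3 - 2x_2 + 3x_3^2 - 2x_3 - 2 → -2x_2 - x_3^2 - 2x_3 - 2
  leading term x_2: subtract (1)·k_5 from -2x_2 - x_3^2 - 2x_3 - 2 → -x_3^2 + 3x_3 - 2
  leading term x_3^2: no divisor's leading term divides it; move -x_3^2 to the remainder.
  leading term x_3: no divisor's leading term divides it; move 3x_3 to the remainder.
  leading term 1: no divisor's leading term divides it; move -2 to the remainder.
  remainder -x_3^2 + 3x_3 - 2 ≠ 0; add k_6 = -x_3^2 + 3x_3 - 2 to the basis.

S(h_1,k_6): leading monomials are coprime, so the S-polynomial reduces to 0 (Buchberger's first criterion).
S(h_2,k_6): leading monomials are coprime, so the S-polynomial reduces to 0 (Buchberger's first criterion).
S(h_3,k_6): leading monomials are coprime, so the S-polynomial reduces to 0 (Buchberger's first criterion).
S(k_4,k_6): leading monomials are coprime, so the S-polynomial reduces to 0 (Buchberger's first criterion).
S(k_5,k_6): leading monomials are coprime, so the S-polynomial reduces to 0 (Buchberger's first criterion).
Every S-polynomial of the final basis reduces to 0, so we have a Gröbner basis.
Inter-reduce: drop elements whose leading term is divisible by another's, tail-reduce, and make monic.
Reduced Gröbner basis: {x_1 + 3x_3, x_2 - x_3, x_3^2 - 3x_3 + 2}.

The bases are distinct; the ideals are different.
The same test decides containment: I ⊆ J iff every generator of I reduces to 0 modulo a Gröbner basis of J.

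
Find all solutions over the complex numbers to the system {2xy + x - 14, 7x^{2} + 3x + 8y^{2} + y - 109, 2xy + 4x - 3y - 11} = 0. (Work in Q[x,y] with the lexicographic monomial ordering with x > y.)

Compute a lex Gröbner basis by Buchberger's algorithm.
f_1 = 2xy + x - 14, LT = xy.
f_2 = 7x^{2} + 3x + 8y^{2} + y - 109, LT = x^{2}.
f_3 = 2xy + 4x - 3y - 11, LT = xy.

S(f_1,f_2): lcm = x^{2}y. S = \tfrac{1}{2}x^{2} - \tfrac{3}{7}xy - 7x - \tfrac{8}{7}y^{3} - \tfrac{1}{7}y^{2} + \tfrac{109}{7}y.
  reduce S modulo (f_1, f_2, f_3):
  remainder -7x - \tfrac{8}{7}y^{3} - \tfrac{5}{7}y^{2} + \tfrac{31}{2}y + \tfrac{67}{14} ≠ 0; add h_4 = -7x - \tfrac{8}{7}y^{3} - \tfrac{5}{7}y^{2} + \tfrac{31}{2}y + \tfrac{67}{14} to the basis.

S(f_1,f_3): lcm = xy. S = -\tfrac{3}{2}x + \tfrac{3}{2}y - \tfrac{3}{2}.
  reduce S modulo (f_1, f_2, f_3, h_4):
  remainder \tfrac{12}{49}y^{3} + \tfrac{15}{98}y^{2} - \tfrac{51}{28}y - \tfrac{495}{196} ≠ 0; add h_5 = \tfrac{12}{49}y^{3} + \tfrac{15}{98}y^{2} - \tfrac{51}{28}y - \tfrac{495}{196} to the basis.

S(f_2,f_3): lcm = x^{2}y. S = -2x^{2} + \tfrac{27}{14}xy + \tfrac{11}{2}x + \tfrac{8}{7}y^{3} + \tfrac{1}{7}y^{2} - \tfrac{109}{7}y.
  reduce S modulo (f_1, f_2, f_3, h_4, h_5):
  remainder \tfrac{12}{7}y^{2} - \tfrac{39}{28}y - \tfrac{45}{4} ≠ 0; add h_6 = \tfrac{12}{7}y^{2} - \tfrac{39}{28}y - \tfrac{45}{4} to the basis.

S(f_1,h_4): lcm = xy. S = \tfrac{1}{2}x - \tfrac{8}{49}y^{4} - \tfrac{5}{49}y^{3} + \tfrac{31}{14}y^{2} + \tfrac{67}{98}y - 7.
  reduce S modulo (f_1, f_2, f_3, h_4, h_5, h_6):
  remainder \tfrac{5}{16}y - \tfrac{15}{16} ≠ 0; add h_7 = \tfrac{5}{16}y - \tfrac{15}{16} to the basis.

The other S-polynomials (S(f_2,h_4), S(f_3,h_4), S(f_1,h_5), S(f_2,h_5), S(f_3,h_5), S(h_4,h_5), S(f_1,h_6), S(f_2,h_6), S(f_3,h_6), S(h_4,h_6), S(h_5,h_6), S(f_1,h_7), S(f_2,h_7), S(f_3,h_7), S(h_4,h_7), S(h_5,h_7), S(h_6,h_7)) all reduce to 0 modulo the current basis, so we have a Gröbner basis.
Inter-reduce: drop elements whose leading term is divisible by another's, tail-reduce, and make monic.
Reduced Gröbner basis: {x - 2, y - 3}.

A lex Gröbner basis eliminates variables successively. Here y - 3 depends only on y, with roots {3}; lifting each root through the earlier basis elements recovers the full solutions.
  y = 3: the earlier basis element becomes x - 2 = 0, giving x = 2 — point (2, 3).

{(2, 3)}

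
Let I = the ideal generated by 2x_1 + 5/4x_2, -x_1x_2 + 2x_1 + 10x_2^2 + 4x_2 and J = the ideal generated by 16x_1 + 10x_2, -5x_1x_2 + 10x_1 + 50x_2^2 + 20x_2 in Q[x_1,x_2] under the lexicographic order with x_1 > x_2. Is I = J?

Yes, the ideals are equal.

Two ideals are equal iff their reduced Gröbner bases coincide (the reduced basis is unique for a fixed ordering).
Buchberger on the first generating set:
f_1 = 2x_1 + 5/4x_2, LT = x_1.
f_2 = -x_1x_2 + 2x_1 + 10x_2^2 + 4x_2, LT = x_1x_2.

S(f_1,f_2): lcm = x_1x_2. S = 2x_1 + 85/8x_2^2 + 4x_2.
  leading term x_1: subtract (1)·f_1 from 2x_1 + 85/8x_2^2 + 4x_2 → 85/8x_2^2 + 11/4x_2
  leading term x_2^2: no divisor's leading term divides it; move 85/8x_2^2 to the remainder.
  leading term x_2: no divisor's leading term divides it; move 11/4x_2 to the remainder.
  remainder 85/8x_2^2 + 11/4x_2 ≠ 0; add g_3 = 85/8x_2^2 + 11/4x_2 to the basis.

The other S-polynomials (S(f_1,g_3), S(f_2,g_3)) all reduce to 0 modulo the current basis, so we have a Gröbner basis.
Inter-reduce: drop elements whose leading term is divisible by another's, tail-reduce, and make monic.
Reduced Gröbner basis: {x_1 + 5/8x_2, x_2^2 + 22/85x_2}.

Buchberger on the second generating set:
h_1 = 16x_1 + 10x_2, LT = x_1.
h_2 = -5x_1x_2 + 10x_1 + 50x_2^2 + 20x_2, LT = x_1x_2.

S(h_1,h_2): lcm = x_1x_2. S = 2x_1 + 85/8x_2^2 + 4x_2.
  leading term x_1: subtract (1/8)·h_1 from 2x_1 + 85/8x_2^2 + 4x_2 → 85/8x_2^2 + 11/4x_2
  leading term x_2^2: no divisor's leading term divides it; move 85/8x_2^2 to the remainder.
  leading term x_2: no divisor's leading term divides it; move 11/4x_2 to the remainder.
  remainder 85/8x_2^2 + 11/4x_2 ≠ 0; add k_3 = 85/8x_2^2 + 11/4x_2 to the basis.

The other S-polynomials (S(h_1,k_3), S(h_2,k_3)) all reduce to 0 modulo the current basis, so we have a Gröbner basis.
Inter-reduce: drop elements whose leading term is divisible by another's, tail-reduce, and make monic.
Reduced Gröbner basis: {x_1 + 5/8x_2, x_2^2 + 22/85x_2}.

The two bases agree; hence the ideals are identical.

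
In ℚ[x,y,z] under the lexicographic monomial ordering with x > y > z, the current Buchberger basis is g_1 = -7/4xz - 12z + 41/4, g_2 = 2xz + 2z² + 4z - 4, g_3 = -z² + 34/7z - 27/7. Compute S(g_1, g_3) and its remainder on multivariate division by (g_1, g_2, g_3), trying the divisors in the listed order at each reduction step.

lcm(LM(g_1), LM(g_3)) = xz².
S = (lcm/LT(g_1))·g_1 − (lcm/LT(g_3))·g_3 = 34/7xz - 27/7x + 48/7z² - 41/7z.
Reduce S modulo (g_1, g_2, g_3) in that order:
  leading term xz: subtract (-136/49)·g_1 from 34/7xz - 27/7x + 48/7z² - 41/7z → -27/7x + 48/7z² - 1919/49z + 1394/49
  leading term x: no divisor's leading term divides it; move -27/7x to the remainder.
  leading term z²: subtract (-48/7)·g_3 from 48/7z² - 1919/49z + 1394/49 → -41/7z + 2
  leading term z: no divisor's leading term divides it; move -41/7z to the remainder.
  leading term 1: no divisor's leading term divides it; move 2 to the remainder.
The remainder -27/7x - 41/7z + 2 is nonzero, so it would be added as the next basis element.

S(g_1, g_3) = 34/7xz - 27/7x + 48/7z² - 41/7z; remainder on division = -27/7x - 41/7z + 2.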